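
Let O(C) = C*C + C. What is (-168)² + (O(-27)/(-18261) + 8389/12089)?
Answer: 692310748483/24528581 ≈ 28225.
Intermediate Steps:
O(C) = C + C² (O(C) = C² + C = C + C²)
(-168)² + (O(-27)/(-18261) + 8389/12089) = (-168)² + (-27*(1 - 27)/(-18261) + 8389/12089) = 28224 + (-27*(-26)*(-1/18261) + 8389*(1/12089)) = 28224 + (702*(-1/18261) + 8389/12089) = 28224 + (-78/2029 + 8389/12089) = 28224 + 16078339/24528581 = 692310748483/24528581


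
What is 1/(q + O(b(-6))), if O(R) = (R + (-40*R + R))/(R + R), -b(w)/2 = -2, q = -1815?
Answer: -1/1834 ≈ -0.00054526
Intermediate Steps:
b(w) = 4 (b(w) = -2*(-2) = 4)
O(R) = -19 (O(R) = (R - 39*R)/((2*R)) = (-38*R)*(1/(2*R)) = -19)
1/(q + O(b(-6))) = 1/(-1815 - 19) = 1/(-1834) = -1/1834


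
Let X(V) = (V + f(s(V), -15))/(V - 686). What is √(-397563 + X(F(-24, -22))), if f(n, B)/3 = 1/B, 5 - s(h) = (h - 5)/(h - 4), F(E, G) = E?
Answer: I*√200411491118/710 ≈ 630.53*I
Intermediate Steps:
s(h) = 5 - (-5 + h)/(-4 + h) (s(h) = 5 - (h - 5)/(h - 4) = 5 - (-5 + h)/(-4 + h))
f(n, B) = 3/B
X(V) = (-⅕ + V)/(-686 + V) (X(V) = (V + 3/(-15))/(V - 686) = (V + 3*(-1/15))/(-686 + V) = (V - ⅕)/(-686 + V) = (-⅕ + V)/(-686 + V))
√(-397563 + X(F(-24, -22))) = √(-397563 + (-⅕ - 24)/(-686 - 24)) = √(-397563 - 121/5/(-710)) = √(-397563 - 1/710*(-121/5)) = √(-397563 + 121/3550) = √(-1411348529/3550) = I*√200411491118/710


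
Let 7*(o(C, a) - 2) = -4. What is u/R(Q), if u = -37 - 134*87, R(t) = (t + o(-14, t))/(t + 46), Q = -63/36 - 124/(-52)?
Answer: -198522625/751 ≈ -2.6434e+5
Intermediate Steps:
o(C, a) = 10/7 (o(C, a) = 2 + (1/7)*(-4) = 2 - 4/7 = 10/7)
Q = 33/52 (Q = -63*1/36 - 124*(-1/52) = -7/4 + 31/13 = 33/52 ≈ 0.63461)
R(t) = (10/7 + t)/(46 + t) (R(t) = (t + 10/7)/(t + 46) = (10/7 + t)/(46 + t))
u = -11695 (u = -37 - 11658 = -11695)
u/R(Q) = -11695*(46 + 33/52)/(10/7 + 33/52) = -11695/((751/364)/(2425/52)) = -11695/((52/2425)*(751/364)) = -11695/751/16975 = -11695*16975/751 = -198522625/751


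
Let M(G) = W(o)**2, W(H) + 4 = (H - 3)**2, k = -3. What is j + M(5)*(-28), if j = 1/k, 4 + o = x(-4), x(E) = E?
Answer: -1149877/3 ≈ -3.8329e+5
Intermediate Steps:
o = -8 (o = -4 - 4 = -8)
W(H) = -4 + (-3 + H)**2 (W(H) = -4 + (H - 3)**2 = -4 + (-3 + H)**2)
j = -1/3 (j = 1/(-3) = -1/3 ≈ -0.33333)
M(G) = 13689 (M(G) = (-4 + (-3 - 8)**2)**2 = (-4 + (-11)**2)**2 = (-4 + 121)**2 = 117**2 = 13689)
j + M(5)*(-28) = -1/3 + 13689*(-28) = -1/3 - 383292 = -1149877/3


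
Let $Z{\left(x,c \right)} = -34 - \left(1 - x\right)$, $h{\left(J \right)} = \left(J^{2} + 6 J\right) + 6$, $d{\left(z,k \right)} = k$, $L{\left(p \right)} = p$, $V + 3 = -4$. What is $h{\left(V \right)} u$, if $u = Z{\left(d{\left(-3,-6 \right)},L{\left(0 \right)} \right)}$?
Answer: $-533$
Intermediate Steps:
$V = -7$ ($V = -3 - 4 = -7$)
$h{\left(J \right)} = 6 + J^{2} + 6 J$
$Z{\left(x,c \right)} = -35 + x$ ($Z{\left(x,c \right)} = -34 + \left(-1 + x\right) = -35 + x$)
$u = -41$ ($u = -35 - 6 = -41$)
$h{\left(V \right)} u = \left(6 + \left(-7\right)^{2} + 6 \left(-7\right)\right) \left(-41\right) = \left(6 + 49 - 42\right) \left(-41\right) = 13 \left(-41\right) = -533$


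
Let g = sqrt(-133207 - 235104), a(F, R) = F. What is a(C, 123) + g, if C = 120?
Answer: 120 + 109*I*sqrt(31) ≈ 120.0 + 606.89*I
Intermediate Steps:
g = 109*I*sqrt(31) (g = sqrt(-368311) = 109*I*sqrt(31) ≈ 606.89*I)
a(C, 123) + g = 120 + 109*I*sqrt(31)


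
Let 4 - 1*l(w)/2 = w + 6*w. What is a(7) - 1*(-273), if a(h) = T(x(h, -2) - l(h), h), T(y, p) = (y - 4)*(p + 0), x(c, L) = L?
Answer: 861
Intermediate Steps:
l(w) = 8 - 14*w (l(w) = 8 - 2*(w + 6*w) = 8 - 14*w)
T(y, p) = p*(-4 + y) (T(y, p) = (-4 + y)*p = p*(-4 + y))
a(h) = h*(-14 + 14*h) (a(h) = h*(-4 + (-2 - (8 - 14*h))) = h*(-4 + (-2 + (-8 + 14*h))) = h*(-4 + (-10 + 14*h)) = h*(-14 + 14*h))
a(7) - 1*(-273) = 14*7*(-1 + 7) - 1*(-273) = 14*7*6 + 273 = 588 + 273 = 861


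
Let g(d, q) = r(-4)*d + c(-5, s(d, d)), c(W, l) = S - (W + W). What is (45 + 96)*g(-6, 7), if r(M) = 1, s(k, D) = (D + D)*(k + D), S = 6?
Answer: 1410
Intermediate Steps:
s(k, D) = 2*D*(D + k) (s(k, D) = (2*D)*(D + k) = 2*D*(D + k))
c(W, l) = 6 - 2*W (c(W, l) = 6 - (W + W) = 6 - 2*W)
g(d, q) = 16 + d (g(d, q) = 1*d + (6 - 2*(-5)) = d + (6 + 10) = d + 16 = 16 + d)
(45 + 96)*g(-6, 7) = (45 + 96)*(16 - 6) = 141*10 = 1410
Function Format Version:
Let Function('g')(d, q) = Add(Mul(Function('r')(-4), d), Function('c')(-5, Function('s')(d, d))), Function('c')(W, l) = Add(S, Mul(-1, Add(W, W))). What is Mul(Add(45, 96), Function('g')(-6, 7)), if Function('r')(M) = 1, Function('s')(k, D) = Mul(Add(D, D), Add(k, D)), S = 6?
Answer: 1410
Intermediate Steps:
Function('s')(k, D) = Mul(2, D, Add(D, k)) (Function('s')(k, D) = Mul(Mul(2, D), Add(D, k)) = Mul(2, D, Add(D, k)))
Function('c')(W, l) = Add(6, Mul(-2, W)) (Function('c')(W, l) = Add(6, Mul(-1, Add(W, W))) = Add(6, Mul(-1, Mul(2, W))) = Add(6, Mul(-2, W)))
Function('g')(d, q) = Add(16, d) (Function('g')(d, q) = Add(Mul(1, d), Add(6, Mul(-2, -5))) = Add(d, Add(6, 10)) = Add(d, 16) = Add(16, d))
Mul(Add(45, 96), Function('g')(-6, 7)) = Mul(Add(45, 96), Add(16, -6)) = Mul(141, 10) = 1410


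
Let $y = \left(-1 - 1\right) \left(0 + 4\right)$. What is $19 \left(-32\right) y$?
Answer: $4864$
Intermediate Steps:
$y = -8$ ($y = \left(-2\right) 4 = -8$)
$19 \left(-32\right) y = 19 \left(-32\right) \left(-8\right) = \left(-608\right) \left(-8\right) = 4864$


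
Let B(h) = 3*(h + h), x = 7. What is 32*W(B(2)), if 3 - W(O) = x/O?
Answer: 232/3 ≈ 77.333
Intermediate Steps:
B(h) = 6*h (B(h) = 3*(2*h) = 6*h)
W(O) = 3 - 7/O
32*W(B(2)) = 32*(3 - 7/(6*2)) = 32*(3 - 7/12) = 32*(29/12) = 232/3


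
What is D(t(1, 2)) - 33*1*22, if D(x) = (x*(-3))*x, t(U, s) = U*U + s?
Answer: -753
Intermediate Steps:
t(U, s) = s + U² (t(U, s) = U² + s = s + U²)
D(x) = -3*x² (D(x) = (-3*x)*x = -3*x²)
D(t(1, 2)) - 33*1*22 = -3*(2 + 1²)² - 33*1*22 = -3*(2 + 1)² - 33*22 = -3*3² - 726 = -3*9 - 726 = -27 - 726 = -753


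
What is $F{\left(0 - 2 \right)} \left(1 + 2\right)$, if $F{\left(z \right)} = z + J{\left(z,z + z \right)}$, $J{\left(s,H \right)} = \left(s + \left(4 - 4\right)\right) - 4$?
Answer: $-24$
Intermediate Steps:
$J{\left(s,H \right)} = -4 + s$ ($J{\left(s,H \right)} = \left(s + \left(4 - 4\right)\right) - 4 = \left(s + 0\right) - 4 = s - 4 = -4 + s$)
$F{\left(z \right)} = -4 + 2 z$ ($F{\left(z \right)} = z + \left(-4 + z\right) = -4 + 2 z$)
$F{\left(0 - 2 \right)} \left(1 + 2\right) = \left(-4 + 2 \left(0 - 2\right)\right) \left(1 + 2\right) = \left(-4 + 2 \left(-2\right)\right) 3 = \left(-4 - 4\right) 3 = \left(-8\right) 3 = -24$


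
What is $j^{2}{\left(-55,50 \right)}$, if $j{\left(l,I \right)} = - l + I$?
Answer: $11025$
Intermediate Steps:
$j{\left(l,I \right)} = I - l$
$j^{2}{\left(-55,50 \right)} = \left(50 - -55\right)^{2} = \left(50 + 55\right)^{2} = 105^{2} = 11025$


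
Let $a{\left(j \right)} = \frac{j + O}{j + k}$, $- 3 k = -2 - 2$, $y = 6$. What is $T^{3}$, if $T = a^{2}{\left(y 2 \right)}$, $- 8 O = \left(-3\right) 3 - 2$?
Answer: $\frac{1094032426497921}{1073741824000000} \approx 1.0189$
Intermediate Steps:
$k = \frac{4}{3}$ ($k = - \frac{-2 - 2}{3} = \left(- \frac{1}{3}\right) \left(-4\right) = \frac{4}{3} \approx 1.3333$)
$O = \frac{11}{8}$ ($O = - \frac{\left(-3\right) 3 - 2}{8} = - \frac{-9 - 2}{8} = \left(- \frac{1}{8}\right) \left(-11\right) = \frac{11}{8} \approx 1.375$)
$a{\left(j \right)} = \frac{\frac{11}{8} + j}{\frac{4}{3} + j}$ ($a{\left(j \right)} = \frac{j + \frac{11}{8}}{j + \frac{4}{3}} = \frac{\frac{11}{8} + j}{\frac{4}{3} + j}$)
$T = \frac{103041}{102400}$ ($T = \left(\frac{3 \left(11 + 8 \cdot 6 \cdot 2\right)}{8 \left(4 + 3 \cdot 6 \cdot 2\right)}\right)^{2} = \left(\frac{3 \left(11 + 8 \cdot 12\right)}{8 \left(4 + 3 \cdot 12\right)}\right)^{2} = \left(\frac{3 \left(11 + 96\right)}{8 \left(4 + 36\right)}\right)^{2} = \left(\frac{3}{8} \cdot \frac{1}{40} \cdot 107\right)^{2} = \left(\frac{321}{320}\right)^{2} = \frac{103041}{102400} \approx 1.0063$)
$T^{3} = \left(\frac{103041}{102400}\right)^{3} = \frac{1094032426497921}{1073741824000000}$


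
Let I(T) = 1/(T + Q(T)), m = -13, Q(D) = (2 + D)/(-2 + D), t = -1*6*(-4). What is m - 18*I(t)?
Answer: -3799/277 ≈ -13.715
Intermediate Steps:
t = 24 (t = -6*(-4) = 24)
Q(D) = (2 + D)/(-2 + D)
I(T) = 1/(T + (2 + T)/(-2 + T))
m - 18*I(t) = -13 - 18*(-2 + 24)/(2 + 24² - 1*24) = -13 - 18*22/(2 + 576 - 24) = -13 - 18*22/554 = -13 - 9*22/277 = -13 - 18*11/277 = -13 - 198/277 = -3799/277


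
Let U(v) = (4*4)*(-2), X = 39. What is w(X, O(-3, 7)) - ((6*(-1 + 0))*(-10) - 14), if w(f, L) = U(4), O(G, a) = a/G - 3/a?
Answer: -78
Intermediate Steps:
O(G, a) = -3/a + a/G
U(v) = -32 (U(v) = 16*(-2) = -32)
w(f, L) = -32
w(X, O(-3, 7)) - ((6*(-1 + 0))*(-10) - 14) = -32 - ((6*(-1 + 0))*(-10) - 14) = -32 - ((6*(-1))*(-10) - 14) = -32 - (-6*(-10) - 14) = -32 - (60 - 14) = -32 - 1*46 = -32 - 46 = -78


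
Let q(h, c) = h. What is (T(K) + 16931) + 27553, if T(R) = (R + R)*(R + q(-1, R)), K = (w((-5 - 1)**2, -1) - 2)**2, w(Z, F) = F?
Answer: 44628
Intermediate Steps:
K = 9 (K = (-1 - 2)**2 = (-3)**2 = 9)
T(R) = 2*R*(-1 + R) (T(R) = (R + R)*(R - 1) = (2*R)*(-1 + R) = 2*R*(-1 + R))
(T(K) + 16931) + 27553 = (2*9*(-1 + 9) + 16931) + 27553 = (2*9*8 + 16931) + 27553 = (144 + 16931) + 27553 = 17075 + 27553 = 44628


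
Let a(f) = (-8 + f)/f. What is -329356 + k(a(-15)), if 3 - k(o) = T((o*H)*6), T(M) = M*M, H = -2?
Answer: -8242289/25 ≈ -3.2969e+5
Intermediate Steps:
a(f) = (-8 + f)/f
T(M) = M**2
k(o) = 3 - 144*o**2 (k(o) = 3 - ((o*(-2))*6)**2 = 3 - (-2*o*6)**2 = 3 - (-12*o)**2 = 3 - 144*o**2)
-329356 + k(a(-15)) = -329356 + (3 - 144*(-8 - 15)**2/225) = -329356 + (3 - 144*(-1/15*(-23))**2) = -329356 + (3 - 144*(23/15)**2) = -329356 + (3 - 144*529/225) = -329356 + (3 - 8464/25) = -329356 - 8389/25 = -8242289/25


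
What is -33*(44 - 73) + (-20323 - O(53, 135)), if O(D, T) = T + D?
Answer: -19554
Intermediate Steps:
O(D, T) = D + T
-33*(44 - 73) + (-20323 - O(53, 135)) = -33*(44 - 73) + (-20323 - (53 + 135)) = -33*(-29) + (-20323 - 1*188) = 957 + (-20323 - 188) = 957 - 20511 = -19554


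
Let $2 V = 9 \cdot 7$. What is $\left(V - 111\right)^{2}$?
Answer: $\frac{25281}{4} \approx 6320.3$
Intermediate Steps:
$V = \frac{63}{2}$ ($V = \frac{9 \cdot 7}{2} = \frac{1}{2} \cdot 63 = \frac{63}{2} \approx 31.5$)
$\left(V - 111\right)^{2} = \left(\frac{63}{2} - 111\right)^{2} = \left(- \frac{159}{2}\right)^{2} = \frac{25281}{4}$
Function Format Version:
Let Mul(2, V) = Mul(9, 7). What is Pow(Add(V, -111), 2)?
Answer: Rational(25281, 4) ≈ 6320.3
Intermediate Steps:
V = Rational(63, 2) (V = Mul(Rational(1, 2), Mul(9, 7)) = Mul(Rational(1, 2), 63) = Rational(63, 2) ≈ 31.500)
Pow(Add(V, -111), 2) = Pow(Add(Rational(63, 2), -111), 2) = Pow(Rational(-159, 2), 2) = Rational(25281, 4)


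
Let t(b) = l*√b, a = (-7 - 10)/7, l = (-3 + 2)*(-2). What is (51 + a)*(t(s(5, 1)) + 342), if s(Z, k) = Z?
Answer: 116280/7 + 680*√5/7 ≈ 16829.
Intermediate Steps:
l = 2 (l = -1*(-2) = 2)
a = -17/7 (a = (⅐)*(-17) = -17/7 ≈ -2.4286)
t(b) = 2*√b
(51 + a)*(t(s(5, 1)) + 342) = (51 - 17/7)*(2*√5 + 342) = 340*(342 + 2*√5)/7 = 116280/7 + 680*√5/7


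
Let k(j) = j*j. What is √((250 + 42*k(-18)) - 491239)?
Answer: I*√477381 ≈ 690.93*I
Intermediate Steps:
k(j) = j²
√((250 + 42*k(-18)) - 491239) = √((250 + 42*(-18)²) - 491239) = √((250 + 42*324) - 491239) = √((250 + 13608) - 491239) = √(13858 - 491239) = √(-477381) = I*√477381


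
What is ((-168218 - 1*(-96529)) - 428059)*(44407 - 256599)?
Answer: 106042527616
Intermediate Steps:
((-168218 - 1*(-96529)) - 428059)*(44407 - 256599) = ((-168218 + 96529) - 428059)*(-212192) = (-71689 - 428059)*(-212192) = -499748*(-212192) = 106042527616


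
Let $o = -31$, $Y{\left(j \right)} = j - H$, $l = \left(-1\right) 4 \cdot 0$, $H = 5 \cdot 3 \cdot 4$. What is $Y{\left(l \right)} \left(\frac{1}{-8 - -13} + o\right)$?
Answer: $1848$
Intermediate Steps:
$H = 60$ ($H = 15 \cdot 4 = 60$)
$l = 0$ ($l = \left(-4\right) 0 = 0$)
$Y{\left(j \right)} = -60 + j$ ($Y{\left(j \right)} = j - 60 = -60 + j$)
$Y{\left(l \right)} \left(\frac{1}{-8 - -13} + o\right) = \left(-60 + 0\right) \left(\frac{1}{-8 - -13} - 31\right) = - 60 \left(\frac{1}{-8 + 13} - 31\right) = - 60 \left(\frac{1}{5} - 31\right) = \left(-60\right) \left(- \frac{154}{5}\right) = 1848$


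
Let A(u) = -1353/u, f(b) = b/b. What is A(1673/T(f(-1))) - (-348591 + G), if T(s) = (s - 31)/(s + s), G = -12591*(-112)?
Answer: -1776038178/1673 ≈ -1.0616e+6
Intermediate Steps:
f(b) = 1
G = 1410192
T(s) = (-31 + s)/(2*s) (T(s) = (-31 + s)/((2*s)) = (-31 + s)*(1/(2*s)) = (-31 + s)/(2*s))
A(1673/T(f(-1))) - (-348591 + G) = -1353/(1673/(((½)*(-31 + 1)/1))) - (-348591 + 1410192) = -1353/(1673/(((½)*1*(-30)))) - 1*1061601 = -1353/(1673/(-15)) - 1061601 = -1353/(1673*(-1/15)) - 1061601 = -1353/(-1673/15) - 1061601 = -1353*(-15/1673) - 1061601 = 20295/1673 - 1061601 = -1776038178/1673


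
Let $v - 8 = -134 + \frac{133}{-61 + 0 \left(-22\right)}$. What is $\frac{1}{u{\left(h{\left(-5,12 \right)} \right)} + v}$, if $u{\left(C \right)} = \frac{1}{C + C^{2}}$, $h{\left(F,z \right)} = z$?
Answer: $- \frac{9516}{1219703} \approx -0.0078019$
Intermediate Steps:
$v = - \frac{7819}{61}$ ($v = 8 - \left(134 - \frac{133}{-61 + 0 \left(-22\right)}\right) = 8 - \left(134 - \frac{133}{-61 + 0}\right) = 8 - \left(134 - \frac{133}{-61}\right) = 8 + \left(-134 + 133 \left(- \frac{1}{61}\right)\right) = 8 - \frac{8307}{61} = - \frac{7819}{61} \approx -128.18$)
$\frac{1}{u{\left(h{\left(-5,12 \right)} \right)} + v} = \frac{1}{\frac{1}{12 \left(1 + 12\right)} - \frac{7819}{61}} = \frac{1}{\frac{1}{12 \cdot 13} - \frac{7819}{61}} = \frac{1}{\frac{1}{12} \cdot \frac{1}{13} - \frac{7819}{61}} = \frac{1}{\frac{1}{156} - \frac{7819}{61}} = \frac{1}{- \frac{1219703}{9516}} = - \frac{9516}{1219703}$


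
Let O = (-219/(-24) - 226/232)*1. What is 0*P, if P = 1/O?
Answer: 0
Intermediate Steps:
O = 1891/232 (O = (-219*(-1/24) - 226*1/232)*1 = (73/8 - 113/116)*1 = (1891/232)*1 = 1891/232 ≈ 8.1509)
P = 232/1891 (P = 1/(1891/232) = 232/1891 ≈ 0.12269)
0*P = 0*(232/1891) = 0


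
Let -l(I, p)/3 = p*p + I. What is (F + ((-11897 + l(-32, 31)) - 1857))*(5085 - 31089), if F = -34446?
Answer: 1325865948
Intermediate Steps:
l(I, p) = -3*I - 3*p² (l(I, p) = -3*(p*p + I) = -3*(p² + I) = -3*(I + p²) = -3*I - 3*p²)
(F + ((-11897 + l(-32, 31)) - 1857))*(5085 - 31089) = (-34446 + ((-11897 + (-3*(-32) - 3*31²)) - 1857))*(5085 - 31089) = (-34446 + ((-11897 + (96 - 3*961)) - 1857))*(-26004) = (-34446 + ((-11897 + (96 - 2883)) - 1857))*(-26004) = (-34446 + ((-11897 - 2787) - 1857))*(-26004) = (-34446 + (-14684 - 1857))*(-26004) = (-34446 - 16541)*(-26004) = -50987*(-26004) = 1325865948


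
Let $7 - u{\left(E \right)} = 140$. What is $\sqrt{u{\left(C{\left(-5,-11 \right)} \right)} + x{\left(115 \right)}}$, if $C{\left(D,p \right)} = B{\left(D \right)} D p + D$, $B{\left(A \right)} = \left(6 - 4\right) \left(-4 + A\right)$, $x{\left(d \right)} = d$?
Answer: $3 i \sqrt{2} \approx 4.2426 i$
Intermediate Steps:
$B{\left(A \right)} = -8 + 2 A$ ($B{\left(A \right)} = 2 \left(-4 + A\right) = -8 + 2 A$)
$C{\left(D,p \right)} = D + D p \left(-8 + 2 D\right)$ ($C{\left(D,p \right)} = \left(-8 + 2 D\right) D p + D = D \left(-8 + 2 D\right) p + D = D p \left(-8 + 2 D\right) + D = D + D p \left(-8 + 2 D\right)$)
$u{\left(E \right)} = -133$ ($u{\left(E \right)} = 7 - 140 = -133$)
$\sqrt{u{\left(C{\left(-5,-11 \right)} \right)} + x{\left(115 \right)}} = \sqrt{-133 + 115} = \sqrt{-18} = 3 i \sqrt{2}$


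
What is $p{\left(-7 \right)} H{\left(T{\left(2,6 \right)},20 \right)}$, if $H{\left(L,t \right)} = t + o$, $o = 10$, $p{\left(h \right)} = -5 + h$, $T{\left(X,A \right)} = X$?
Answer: $-360$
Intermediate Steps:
$H{\left(L,t \right)} = 10 + t$ ($H{\left(L,t \right)} = t + 10 = 10 + t$)
$p{\left(-7 \right)} H{\left(T{\left(2,6 \right)},20 \right)} = \left(-5 - 7\right) \left(10 + 20\right) = \left(-12\right) 30 = -360$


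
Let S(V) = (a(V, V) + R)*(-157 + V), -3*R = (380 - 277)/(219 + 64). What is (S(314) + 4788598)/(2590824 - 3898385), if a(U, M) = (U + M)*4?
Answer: -4400335547/1110119289 ≈ -3.9638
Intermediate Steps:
a(U, M) = 4*M + 4*U (a(U, M) = (M + U)*4 = 4*M + 4*U)
R = -103/849 (R = -(380 - 277)/(3*(219 + 64)) = -103/(3*283) = -1/3*103/283 = -103/849 ≈ -0.12132)
S(V) = (-157 + V)*(-103/849 + 8*V) (S(V) = ((4*V + 4*V) - 103/849)*(-157 + V) = (8*V - 103/849)*(-157 + V) = (-103/849 + 8*V)*(-157 + V) = (-157 + V)*(-103/849 + 8*V))
(S(314) + 4788598)/(2590824 - 3898385) = ((16171/849 + 8*314**2 - 1066447/849*314) + 4788598)/(2590824 - 3898385) = ((16171/849 + 8*98596 - 334864358/849) + 4788598)/(-1307561) = ((16171/849 + 788768 - 334864358/849) + 4788598)*(-1/1307561) = (334815845/849 + 4788598)*(-1/1307561) = (4400335547/849)*(-1/1307561) = -4400335547/1110119289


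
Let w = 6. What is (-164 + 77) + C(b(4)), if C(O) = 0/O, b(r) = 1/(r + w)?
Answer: -87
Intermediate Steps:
b(r) = 1/(6 + r) (b(r) = 1/(r + 6) = 1/(6 + r))
C(O) = 0
(-164 + 77) + C(b(4)) = (-164 + 77) + 0 = -87 + 0 = -87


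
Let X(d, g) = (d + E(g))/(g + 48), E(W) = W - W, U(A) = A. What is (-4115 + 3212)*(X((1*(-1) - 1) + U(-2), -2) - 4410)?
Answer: 91593096/23 ≈ 3.9823e+6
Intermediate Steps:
E(W) = 0
X(d, g) = d/(48 + g) (X(d, g) = (d + 0)/(g + 48) = d/(48 + g))
(-4115 + 3212)*(X((1*(-1) - 1) + U(-2), -2) - 4410) = (-4115 + 3212)*(((1*(-1) - 1) - 2)/(48 - 2) - 4410) = -903*(((-1 - 1) - 2)/46 - 4410) = -903*((-2 - 2)*(1/46) - 4410) = -903*(-4*1/46 - 4410) = -903*(-2/23 - 4410) = -903*(-101432/23) = 91593096/23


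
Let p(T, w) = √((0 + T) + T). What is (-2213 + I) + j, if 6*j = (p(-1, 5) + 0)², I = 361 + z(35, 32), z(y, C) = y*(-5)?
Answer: -6082/3 ≈ -2027.3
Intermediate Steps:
z(y, C) = -5*y
p(T, w) = √2*√T (p(T, w) = √(T + T) = √(2*T) = √2*√T)
I = 186 (I = 361 - 5*35 = 361 - 175 = 186)
j = -⅓ (j = (√2*√(-1) + 0)²/6 = (√2*I + 0)²/6 = (I*√2 + 0)²/6 = (I*√2)²/6 = (⅙)*(-2) = -⅓ ≈ -0.33333)
(-2213 + I) + j = (-2213 + 186) - ⅓ = -2027 - ⅓ = -6082/3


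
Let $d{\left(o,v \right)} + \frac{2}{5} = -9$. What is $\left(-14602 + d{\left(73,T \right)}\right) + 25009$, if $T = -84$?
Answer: $\frac{51988}{5} \approx 10398.0$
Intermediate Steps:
$d{\left(o,v \right)} = - \frac{47}{5}$ ($d{\left(o,v \right)} = - \frac{2}{5} - 9 = - \frac{47}{5}$)
$\left(-14602 + d{\left(73,T \right)}\right) + 25009 = \left(-14602 - \frac{47}{5}\right) + 25009 = - \frac{73057}{5} + 25009 = \frac{51988}{5}$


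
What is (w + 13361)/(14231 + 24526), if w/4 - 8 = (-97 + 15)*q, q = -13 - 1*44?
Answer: 32089/38757 ≈ 0.82795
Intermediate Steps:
q = -57 (q = -13 - 44 = -57)
w = 18728 (w = 32 + 4*((-97 + 15)*(-57)) = 32 + 4*(-82*(-57)) = 32 + 4*4674 = 32 + 18696 = 18728)
(w + 13361)/(14231 + 24526) = (18728 + 13361)/(14231 + 24526) = 32089/38757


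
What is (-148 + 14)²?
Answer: 17956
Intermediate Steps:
(-148 + 14)² = (-134)² = 17956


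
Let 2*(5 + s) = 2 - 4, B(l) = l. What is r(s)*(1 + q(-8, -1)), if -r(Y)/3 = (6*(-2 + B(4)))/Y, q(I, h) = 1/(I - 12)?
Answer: 57/10 ≈ 5.7000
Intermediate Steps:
q(I, h) = 1/(-12 + I)
s = -6 (s = -5 + (2 - 4)/2 = -5 + (1/2)*(-2) = -5 - 1 = -6)
r(Y) = -36/Y (r(Y) = -3*6*(-2 + 4)/Y = -3*6*2/Y = -36/Y)
r(s)*(1 + q(-8, -1)) = (-36/(-6))*(1 + 1/(-12 - 8)) = (-36*(-1/6))*(1 + 1/(-20)) = 6*(1 - 1/20) = 6*(19/20) = 57/10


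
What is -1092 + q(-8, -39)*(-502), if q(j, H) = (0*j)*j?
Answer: -1092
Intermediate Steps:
q(j, H) = 0 (q(j, H) = 0*j = 0)
-1092 + q(-8, -39)*(-502) = -1092 + 0*(-502) = -1092 + 0 = -1092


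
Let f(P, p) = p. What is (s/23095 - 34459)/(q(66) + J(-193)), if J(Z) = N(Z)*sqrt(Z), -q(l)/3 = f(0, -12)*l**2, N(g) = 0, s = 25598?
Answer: -795805007/3621665520 ≈ -0.21973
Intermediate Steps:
q(l) = 36*l**2 (q(l) = -(-36)*l**2 = 36*l**2)
J(Z) = 0 (J(Z) = 0*sqrt(Z) = 0)
(s/23095 - 34459)/(q(66) + J(-193)) = (25598/23095 - 34459)/(36*66**2 + 0) = (25598*(1/23095) - 34459)/(36*4356 + 0) = (25598/23095 - 34459)/(156816 + 0) = -795805007/23095/156816 = -795805007/23095*1/156816 = -795805007/3621665520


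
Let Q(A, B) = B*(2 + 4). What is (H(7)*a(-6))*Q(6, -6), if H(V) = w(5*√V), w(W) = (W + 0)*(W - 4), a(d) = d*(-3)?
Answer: -113400 + 12960*√7 ≈ -79111.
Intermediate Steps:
a(d) = -3*d
w(W) = W*(-4 + W)
Q(A, B) = 6*B (Q(A, B) = B*6 = 6*B)
H(V) = 5*√V*(-4 + 5*√V) (H(V) = (5*√V)*(-4 + 5*√V) = 5*√V*(-4 + 5*√V))
(H(7)*a(-6))*Q(6, -6) = ((-20*√7 + 25*7)*(-3*(-6)))*(6*(-6)) = ((-20*√7 + 175)*18)*(-36) = ((175 - 20*√7)*18)*(-36) = (3150 - 360*√7)*(-36) = -113400 + 12960*√7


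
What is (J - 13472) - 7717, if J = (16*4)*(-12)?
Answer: -21957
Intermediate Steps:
J = -768 (J = 64*(-12) = -768)
(J - 13472) - 7717 = (-768 - 13472) - 7717 = -14240 - 7717 = -21957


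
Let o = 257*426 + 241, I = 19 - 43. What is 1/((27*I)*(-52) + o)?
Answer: 1/143419 ≈ 6.9726e-6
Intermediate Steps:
I = -24
o = 109723 (o = 109482 + 241 = 109723)
1/((27*I)*(-52) + o) = 1/((27*(-24))*(-52) + 109723) = 1/(-648*(-52) + 109723) = 1/(33696 + 109723) = 1/143419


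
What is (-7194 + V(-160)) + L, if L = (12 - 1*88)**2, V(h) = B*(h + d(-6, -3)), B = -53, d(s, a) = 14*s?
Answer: 11514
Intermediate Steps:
V(h) = 4452 - 53*h (V(h) = -53*(h + 14*(-6)) = -53*(h - 84) = -53*(-84 + h) = 4452 - 53*h)
L = 5776 (L = (12 - 88)**2 = (-76)**2 = 5776)
(-7194 + V(-160)) + L = (-7194 + (4452 - 53*(-160))) + 5776 = (-7194 + (4452 + 8480)) + 5776 = (-7194 + 12932) + 5776 = 5738 + 5776 = 11514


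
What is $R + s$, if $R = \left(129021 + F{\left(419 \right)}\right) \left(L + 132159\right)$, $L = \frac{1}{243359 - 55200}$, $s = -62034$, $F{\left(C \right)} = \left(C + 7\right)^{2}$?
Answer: $\frac{7721087817089748}{188159} \approx 4.1035 \cdot 10^{10}$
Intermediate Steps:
$F{\left(C \right)} = \left(7 + C\right)^{2}$
$L = \frac{1}{188159} \approx 5.3147 \cdot 10^{-6}$
$R = \frac{7721099489345154}{188159}$ ($R = \left(129021 + \left(7 + 419\right)^{2}\right) \left(\frac{1}{188159} + 132159\right) = \left(129021 + 426^{2}\right) \frac{24866905282}{188159} = \left(129021 + 181476\right) \frac{24866905282}{188159} = 310497 \cdot \frac{24866905282}{188159} = \frac{7721099489345154}{188159} \approx 4.1035 \cdot 10^{10}$)
$R + s = \frac{7721099489345154}{188159} - 62034 = \frac{7721087817089748}{188159}$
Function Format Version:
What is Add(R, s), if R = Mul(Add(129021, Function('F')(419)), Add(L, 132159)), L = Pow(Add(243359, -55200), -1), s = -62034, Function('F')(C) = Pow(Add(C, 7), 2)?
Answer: Rational(7721087817089748, 188159) ≈ 4.1035e+10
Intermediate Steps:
Function('F')(C) = Pow(Add(7, C), 2)
L = Rational(1, 188159) (L = Pow(188159, -1) = Rational(1, 188159) ≈ 5.3147e-6)
R = Rational(7721099489345154, 188159) (R = Mul(Add(129021, Pow(Add(7, 419), 2)), Add(Rational(1, 188159), 132159)) = Mul(Add(129021, Pow(426, 2)), Rational(24866905282, 188159)) = Mul(Add(129021, 181476), Rational(24866905282, 188159)) = Mul(310497, Rational(24866905282, 188159)) = Rational(7721099489345154, 188159) ≈ 4.1035e+10)
Add(R, s) = Add(Rational(7721099489345154, 188159), -62034) = Rational(7721087817089748, 188159)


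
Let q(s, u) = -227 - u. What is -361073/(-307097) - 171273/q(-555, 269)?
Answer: 52776516689/152320112 ≈ 346.48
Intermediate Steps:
-361073/(-307097) - 171273/q(-555, 269) = -361073/(-307097) - 171273/(-227 - 1*269) = -361073*(-1/307097) - 171273/(-227 - 269) = 361073/307097 - 171273/(-496) = 361073/307097 - 171273*(-1/496) = 361073/307097 + 171273/496 = 52776516689/152320112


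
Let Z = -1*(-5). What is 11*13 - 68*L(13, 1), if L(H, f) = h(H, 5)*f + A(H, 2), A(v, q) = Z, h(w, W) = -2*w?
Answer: 1571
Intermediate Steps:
Z = 5
A(v, q) = 5
L(H, f) = 5 - 2*H*f (L(H, f) = (-2*H)*f + 5 = -2*H*f + 5 = 5 - 2*H*f)
11*13 - 68*L(13, 1) = 11*13 - 68*(5 - 2*13*1) = 143 - 68*(5 - 26) = 143 - 68*(-21) = 143 + 1428 = 1571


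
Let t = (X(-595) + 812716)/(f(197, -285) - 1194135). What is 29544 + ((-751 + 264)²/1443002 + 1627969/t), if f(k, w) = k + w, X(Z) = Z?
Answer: -2770801339059024077/1171892227242 ≈ -2.3644e+6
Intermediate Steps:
t = -812121/1194223 (t = (-595 + 812716)/((197 - 285) - 1194135) = 812121/(-88 - 1194135) = 812121/(-1194223) = 812121*(-1/1194223) = -812121/1194223 ≈ -0.68004)
29544 + ((-751 + 264)²/1443002 + 1627969/t) = 29544 + ((-751 + 264)²/1443002 + 1627969/(-812121/1194223)) = 29544 + ((-487)²*(1/1443002) + 1627969*(-1194223/812121)) = 29544 + (237169*(1/1443002) - 1944158023087/812121) = 29544 + (237169/1443002 - 1944158023087/812121) = 29544 - 2805423723020661725/1171892227242 = -2770801339059024077/1171892227242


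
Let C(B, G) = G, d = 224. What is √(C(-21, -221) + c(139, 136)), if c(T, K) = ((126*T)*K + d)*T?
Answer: 3*√36790619 ≈ 18197.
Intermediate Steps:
c(T, K) = T*(224 + 126*K*T) (c(T, K) = ((126*T)*K + 224)*T = (126*K*T + 224)*T = (224 + 126*K*T)*T = T*(224 + 126*K*T))
√(C(-21, -221) + c(139, 136)) = √(-221 + 14*139*(16 + 9*136*139)) = √(-221 + 14*139*(16 + 170136)) = √(-221 + 14*139*170152) = √(-221 + 331115792) = √331115571 = 3*√36790619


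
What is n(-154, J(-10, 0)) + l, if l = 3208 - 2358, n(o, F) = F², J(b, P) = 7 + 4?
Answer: 971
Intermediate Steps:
J(b, P) = 11
l = 850
n(-154, J(-10, 0)) + l = 11² + 850 = 121 + 850 = 971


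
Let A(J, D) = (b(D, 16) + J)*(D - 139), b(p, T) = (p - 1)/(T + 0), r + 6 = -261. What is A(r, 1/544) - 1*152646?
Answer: -547007247231/4734976 ≈ -1.1552e+5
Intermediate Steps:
r = -267 (r = -6 - 261 = -267)
b(p, T) = (-1 + p)/T
A(J, D) = (-139 + D)*(-1/16 + J + D/16) (A(J, D) = ((-1 + D)/16 + J)*(D - 139) = ((-1 + D)/16 + J)*(-139 + D) = ((-1/16 + D/16) + J)*(-139 + D) = (-1/16 + J + D/16)*(-139 + D) = (-139 + D)*(-1/16 + J + D/16))
A(r, 1/544) - 1*152646 = (139/16 - 139*(-267) - 35/4/544 + (1/544)**2/16 - 267/544) - 1*152646 = (139/16 + 37113 - 35/4*1/544 + (1/544)**2/16 + (1/544)*(-267)) - 152646 = (139/16 + 37113 - 35/2176 + (1/16)*(1/295936) - 267/544) - 152646 = (139/16 + 37113 - 35/2176 + 1/4734976 - 267/544) - 152646 = 175767899265/4734976 - 152646 = -547007247231/4734976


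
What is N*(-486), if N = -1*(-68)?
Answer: -33048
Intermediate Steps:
N = 68
N*(-486) = 68*(-486) = -33048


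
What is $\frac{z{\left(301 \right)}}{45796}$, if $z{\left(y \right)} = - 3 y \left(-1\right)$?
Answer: $\frac{903}{45796} \approx 0.019718$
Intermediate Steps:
$z{\left(y \right)} = 3 y$
$\frac{z{\left(301 \right)}}{45796} = \frac{3 \cdot 301}{45796} = 903 \cdot \frac{1}{45796} = \frac{903}{45796}$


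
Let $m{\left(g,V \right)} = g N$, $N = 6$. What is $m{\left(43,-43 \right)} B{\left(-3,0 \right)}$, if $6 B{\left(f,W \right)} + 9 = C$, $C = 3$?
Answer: $-258$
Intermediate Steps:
$m{\left(g,V \right)} = 6 g$ ($m{\left(g,V \right)} = g 6 = 6 g$)
$B{\left(f,W \right)} = -1$ ($B{\left(f,W \right)} = - \frac{3}{2} + \frac{1}{6} \cdot 3 = - \frac{3}{2} + \frac{1}{2} = -1$)
$m{\left(43,-43 \right)} B{\left(-3,0 \right)} = 6 \cdot 43 \left(-1\right) = 258 \left(-1\right) = -258$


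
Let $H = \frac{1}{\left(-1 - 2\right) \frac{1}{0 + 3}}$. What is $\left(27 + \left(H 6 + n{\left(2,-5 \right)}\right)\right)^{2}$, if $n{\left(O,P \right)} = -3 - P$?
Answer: $529$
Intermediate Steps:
$H = -1$ ($H = \frac{1}{\left(-3\right) \frac{1}{3}} = \frac{1}{-1} = -1$)
$\left(27 + \left(H 6 + n{\left(2,-5 \right)}\right)\right)^{2} = \left(27 - 4\right)^{2} = 23^{2} = 529$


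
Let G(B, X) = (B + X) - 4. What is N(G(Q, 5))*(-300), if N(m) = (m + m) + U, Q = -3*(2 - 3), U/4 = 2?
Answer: -4800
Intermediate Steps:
U = 8 (U = 4*2 = 8)
Q = 3 (Q = -3*(-1) = 3)
G(B, X) = -4 + B + X
N(m) = 8 + 2*m (N(m) = (m + m) + 8 = 2*m + 8 = 8 + 2*m)
N(G(Q, 5))*(-300) = (8 + 2*(-4 + 3 + 5))*(-300) = (8 + 2*4)*(-300) = (8 + 8)*(-300) = 16*(-300) = -4800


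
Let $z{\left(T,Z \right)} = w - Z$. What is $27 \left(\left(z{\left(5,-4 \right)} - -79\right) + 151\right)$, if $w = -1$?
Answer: $6291$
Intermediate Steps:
$z{\left(T,Z \right)} = -1 - Z$
$27 \left(\left(z{\left(5,-4 \right)} - -79\right) + 151\right) = 27 \left(\left(\left(-1 - -4\right) - -79\right) + 151\right) = 27 \left(\left(\left(-1 + 4\right) + 79\right) + 151\right) = 27 \left(\left(3 + 79\right) + 151\right) = 27 \left(82 + 151\right) = 27 \cdot 233 = 6291$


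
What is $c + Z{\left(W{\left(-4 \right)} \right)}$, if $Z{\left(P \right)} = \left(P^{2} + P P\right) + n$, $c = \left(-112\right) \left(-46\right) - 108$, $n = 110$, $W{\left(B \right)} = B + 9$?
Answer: $5204$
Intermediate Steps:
$W{\left(B \right)} = 9 + B$
$c = 5044$ ($c = 5152 - 108 = 5044$)
$Z{\left(P \right)} = 110 + 2 P^{2}$ ($Z{\left(P \right)} = \left(P^{2} + P P\right) + 110 = \left(P^{2} + P^{2}\right) + 110 = 2 P^{2} + 110 = 110 + 2 P^{2}$)
$c + Z{\left(W{\left(-4 \right)} \right)} = 5044 + \left(110 + 2 \left(9 - 4\right)^{2}\right) = 5044 + \left(110 + 2 \cdot 5^{2}\right) = 5044 + \left(110 + 2 \cdot 25\right) = 5044 + \left(110 + 50\right) = 5044 + 160 = 5204$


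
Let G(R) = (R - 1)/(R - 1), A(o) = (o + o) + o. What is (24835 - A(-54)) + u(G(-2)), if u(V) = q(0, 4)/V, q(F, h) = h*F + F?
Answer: 24997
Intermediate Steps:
q(F, h) = F + F*h (q(F, h) = F*h + F = F + F*h)
A(o) = 3*o (A(o) = 2*o + o = 3*o)
G(R) = 1 (G(R) = (-1 + R)/(-1 + R) = 1)
u(V) = 0 (u(V) = (0*(1 + 4))/V = (0*5)/V = 0/V = 0)
(24835 - A(-54)) + u(G(-2)) = (24835 - 3*(-54)) + 0 = (24835 - 1*(-162)) + 0 = (24835 + 162) + 0 = 24997 + 0 = 24997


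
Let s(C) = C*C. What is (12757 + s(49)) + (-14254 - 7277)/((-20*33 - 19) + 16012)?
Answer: 77465361/5111 ≈ 15157.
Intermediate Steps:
s(C) = C²
(12757 + s(49)) + (-14254 - 7277)/((-20*33 - 19) + 16012) = (12757 + 49²) + (-14254 - 7277)/((-20*33 - 19) + 16012) = (12757 + 2401) - 21531/((-660 - 19) + 16012) = 15158 - 21531/(-679 + 16012) = 15158 - 21531/15333 = 15158 - 21531*1/15333 = 15158 - 7177/5111 = 77465361/5111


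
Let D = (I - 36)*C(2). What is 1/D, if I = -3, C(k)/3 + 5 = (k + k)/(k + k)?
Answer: 1/468 ≈ 0.0021368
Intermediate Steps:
C(k) = -12 (C(k) = -15 + 3*((k + k)/(k + k)) = -15 + 3*((2*k)/((2*k))) = -15 + 3*((2*k)*(1/(2*k))) = -15 + 3*1 = -15 + 3 = -12)
D = 468 (D = (-3 - 36)*(-12) = -39*(-12) = 468)
1/D = 1/468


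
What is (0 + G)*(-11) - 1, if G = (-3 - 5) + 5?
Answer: 32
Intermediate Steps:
G = -3 (G = -8 + 5 = -3)
(0 + G)*(-11) - 1 = (0 - 3)*(-11) - 1 = -3*(-11) - 1 = 33 - 1 = 32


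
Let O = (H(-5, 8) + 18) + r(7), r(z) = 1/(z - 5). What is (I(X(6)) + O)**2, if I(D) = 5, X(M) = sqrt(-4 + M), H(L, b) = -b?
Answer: 961/4 ≈ 240.25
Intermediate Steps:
r(z) = 1/(-5 + z)
O = 21/2 (O = (-1*8 + 18) + 1/(-5 + 7) = (-8 + 18) + 1/2 = 10 + 1/2 = 21/2 ≈ 10.500)
(I(X(6)) + O)**2 = (5 + 21/2)**2 = (31/2)**2 = 961/4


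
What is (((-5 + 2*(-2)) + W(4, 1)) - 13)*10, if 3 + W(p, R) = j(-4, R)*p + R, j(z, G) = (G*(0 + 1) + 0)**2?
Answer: -200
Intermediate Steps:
j(z, G) = G**2 (j(z, G) = (G*1 + 0)**2 = (G + 0)**2 = G**2)
W(p, R) = -3 + R + p*R**2 (W(p, R) = -3 + (R**2*p + R) = -3 + (p*R**2 + R) = -3 + (R + p*R**2) = -3 + R + p*R**2)
(((-5 + 2*(-2)) + W(4, 1)) - 13)*10 = (((-5 + 2*(-2)) + (-3 + 1 + 4*1**2)) - 13)*10 = (((-5 - 4) + (-3 + 1 + 4*1)) - 13)*10 = ((-9 + (-3 + 1 + 4)) - 13)*10 = ((-9 + 2) - 13)*10 = (-7 - 13)*10 = -20*10 = -200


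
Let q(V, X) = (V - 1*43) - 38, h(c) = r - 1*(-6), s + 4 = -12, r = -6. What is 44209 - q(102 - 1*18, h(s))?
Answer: 44206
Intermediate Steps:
s = -16 (s = -4 - 12 = -16)
h(c) = 0 (h(c) = -6 - 1*(-6) = -6 + 6 = 0)
q(V, X) = -81 + V (q(V, X) = (V - 43) - 38 = (-43 + V) - 38 = -81 + V)
44209 - q(102 - 1*18, h(s)) = 44209 - (-81 + (102 - 1*18)) = 44209 - (-81 + (102 - 18)) = 44209 - (-81 + 84) = 44209 - 1*3 = 44209 - 3 = 44206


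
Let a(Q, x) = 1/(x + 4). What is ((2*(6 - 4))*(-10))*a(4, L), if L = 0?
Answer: -10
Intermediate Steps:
a(Q, x) = 1/(4 + x)
((2*(6 - 4))*(-10))*a(4, L) = ((2*(6 - 4))*(-10))/(4 + 0) = ((2*2)*(-10))/4 = (4*(-10))*(¼) = -40*¼ = -10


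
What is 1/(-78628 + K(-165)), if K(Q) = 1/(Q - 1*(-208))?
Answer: -43/3381003 ≈ -1.2718e-5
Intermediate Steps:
K(Q) = 1/(208 + Q) (K(Q) = 1/(Q + 208) = 1/(208 + Q))
1/(-78628 + K(-165)) = 1/(-78628 + 1/(208 - 165)) = 1/(-78628 + 1/43) = 1/(-3381003/43) = -43/3381003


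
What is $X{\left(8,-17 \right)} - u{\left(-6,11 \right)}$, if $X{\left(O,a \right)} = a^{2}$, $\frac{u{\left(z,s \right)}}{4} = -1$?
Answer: $293$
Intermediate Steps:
$u{\left(z,s \right)} = -4$ ($u{\left(z,s \right)} = 4 \left(-1\right) = -4$)
$X{\left(8,-17 \right)} - u{\left(-6,11 \right)} = \left(-17\right)^{2} - -4 = 289 + 4 = 293$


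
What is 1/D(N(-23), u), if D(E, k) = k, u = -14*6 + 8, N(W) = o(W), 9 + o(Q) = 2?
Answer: -1/76 ≈ -0.013158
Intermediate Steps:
o(Q) = -7 (o(Q) = -9 + 2 = -7)
N(W) = -7
u = -76 (u = -84 + 8 = -76)
1/D(N(-23), u) = 1/(-76) = -1/76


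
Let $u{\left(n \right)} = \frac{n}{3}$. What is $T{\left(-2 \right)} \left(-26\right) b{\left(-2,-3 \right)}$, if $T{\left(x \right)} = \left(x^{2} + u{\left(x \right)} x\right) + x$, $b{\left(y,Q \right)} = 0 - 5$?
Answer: $\frac{1300}{3} \approx 433.33$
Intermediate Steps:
$u{\left(n \right)} = \frac{n}{3}$ ($u{\left(n \right)} = n \frac{1}{3} = \frac{n}{3}$)
$b{\left(y,Q \right)} = -5$ ($b{\left(y,Q \right)} = 0 - 5 = -5$)
$T{\left(x \right)} = x + \frac{4 x^{2}}{3}$ ($T{\left(x \right)} = \left(x^{2} + \frac{x}{3} x\right) + x = \left(x^{2} + \frac{x^{2}}{3}\right) + x = \frac{4 x^{2}}{3} + x = x + \frac{4 x^{2}}{3}$)
$T{\left(-2 \right)} \left(-26\right) b{\left(-2,-3 \right)} = \frac{1}{3} \left(-2\right) \left(3 + 4 \left(-2\right)\right) \left(-26\right) \left(-5\right) = \frac{1}{3} \left(-2\right) \left(3 - 8\right) \left(-26\right) \left(-5\right) = \frac{1}{3} \left(-2\right) \left(-5\right) \left(-26\right) \left(-5\right) = \frac{10}{3} \left(-26\right) \left(-5\right) = \left(- \frac{260}{3}\right) \left(-5\right) = \frac{1300}{3}$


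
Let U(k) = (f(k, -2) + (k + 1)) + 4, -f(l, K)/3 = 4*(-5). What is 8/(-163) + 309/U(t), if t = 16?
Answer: 16573/4401 ≈ 3.7657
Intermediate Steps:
f(l, K) = 60 (f(l, K) = -12*(-5) = -3*(-20) = 60)
U(k) = 65 + k (U(k) = (60 + (k + 1)) + 4 = (60 + (1 + k)) + 4 = (61 + k) + 4 = 65 + k)
8/(-163) + 309/U(t) = 8/(-163) + 309/(65 + 16) = 8*(-1/163) + 309/81 = -8/163 + 309*(1/81) = -8/163 + 103/27 = 16573/4401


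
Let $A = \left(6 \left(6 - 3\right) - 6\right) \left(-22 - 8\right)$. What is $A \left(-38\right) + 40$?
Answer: $13720$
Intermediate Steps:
$A = -360$ ($A = \left(6 \cdot 3 - 6\right) \left(-30\right) = \left(18 - 6\right) \left(-30\right) = 12 \left(-30\right) = -360$)
$A \left(-38\right) + 40 = \left(-360\right) \left(-38\right) + 40 = 13680 + 40 = 13720$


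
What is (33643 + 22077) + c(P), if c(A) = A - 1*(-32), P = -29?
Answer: 55723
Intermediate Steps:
c(A) = 32 + A (c(A) = A + 32 = 32 + A)
(33643 + 22077) + c(P) = (33643 + 22077) + (32 - 29) = 55720 + 3 = 55723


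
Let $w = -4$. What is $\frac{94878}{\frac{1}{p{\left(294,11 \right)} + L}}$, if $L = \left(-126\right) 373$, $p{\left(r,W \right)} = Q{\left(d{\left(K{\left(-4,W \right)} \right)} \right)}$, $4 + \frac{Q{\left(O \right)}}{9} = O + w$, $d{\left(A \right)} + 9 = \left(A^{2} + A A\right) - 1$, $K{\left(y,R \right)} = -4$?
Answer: $-4447121616$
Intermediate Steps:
$d{\left(A \right)} = -10 + 2 A^{2}$ ($d{\left(A \right)} = -9 - \left(1 - A^{2} - A A\right) = -9 + \left(\left(A^{2} + A^{2}\right) - 1\right) = -9 + \left(2 A^{2} - 1\right) = -9 + \left(-1 + 2 A^{2}\right) = -10 + 2 A^{2}$)
$Q{\left(O \right)} = -72 + 9 O$ ($Q{\left(O \right)} = -36 + 9 \left(O - 4\right) = -36 + 9 \left(-4 + O\right) = -36 + \left(-36 + 9 O\right) = -72 + 9 O$)
$p{\left(r,W \right)} = 126$ ($p{\left(r,W \right)} = -72 + 9 \left(-10 + 2 \left(-4\right)^{2}\right) = -72 + 9 \left(-10 + 2 \cdot 16\right) = -72 + 9 \left(-10 + 32\right) = -72 + 9 \cdot 22 = -72 + 198 = 126$)
$L = -46998$
$\frac{94878}{\frac{1}{p{\left(294,11 \right)} + L}} = \frac{94878}{\frac{1}{126 - 46998}} = \frac{94878}{\frac{1}{-46872}} = \frac{94878}{- \frac{1}{46872}} = 94878 \left(-46872\right) = -4447121616$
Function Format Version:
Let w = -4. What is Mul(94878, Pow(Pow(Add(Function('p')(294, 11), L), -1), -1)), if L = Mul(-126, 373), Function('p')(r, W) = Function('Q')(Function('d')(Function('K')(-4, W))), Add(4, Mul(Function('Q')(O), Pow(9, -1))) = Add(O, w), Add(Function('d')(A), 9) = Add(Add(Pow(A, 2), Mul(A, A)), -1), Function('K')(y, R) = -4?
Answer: -4447121616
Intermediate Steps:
Function('d')(A) = Add(-10, Mul(2, Pow(A, 2))) (Function('d')(A) = Add(-9, Add(Add(Pow(A, 2), Mul(A, A)), -1)) = Add(-9, Add(Add(Pow(A, 2), Pow(A, 2)), -1)) = Add(-9, Add(Mul(2, Pow(A, 2)), -1)) = Add(-9, Add(-1, Mul(2, Pow(A, 2)))) = Add(-10, Mul(2, Pow(A, 2))))
Function('Q')(O) = Add(-72, Mul(9, O)) (Function('Q')(O) = Add(-36, Mul(9, Add(O, -4))) = Add(-36, Mul(9, Add(-4, O))) = Add(-36, Add(-36, Mul(9, O))) = Add(-72, Mul(9, O)))
Function('p')(r, W) = 126 (Function('p')(r, W) = Add(-72, Mul(9, Add(-10, Mul(2, Pow(-4, 2))))) = Add(-72, Mul(9, Add(-10, Mul(2, 16)))) = Add(-72, Mul(9, Add(-10, 32))) = Add(-72, Mul(9, 22)) = Add(-72, 198) = 126)
L = -46998
Mul(94878, Pow(Pow(Add(Function('p')(294, 11), L), -1), -1)) = Mul(94878, Pow(Pow(Add(126, -46998), -1), -1)) = Mul(94878, Pow(Pow(-46872, -1), -1)) = Mul(94878, Pow(Rational(-1, 46872), -1)) = Mul(94878, -46872) = -4447121616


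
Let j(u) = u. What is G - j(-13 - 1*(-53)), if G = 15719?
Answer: 15679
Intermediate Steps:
G - j(-13 - 1*(-53)) = 15719 - (-13 - 1*(-53)) = 15719 - (-13 + 53) = 15719 - 1*40 = 15719 - 40 = 15679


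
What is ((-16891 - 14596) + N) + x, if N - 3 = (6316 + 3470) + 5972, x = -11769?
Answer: -27495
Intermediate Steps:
N = 15761 (N = 3 + ((6316 + 3470) + 5972) = 3 + (9786 + 5972) = 3 + 15758 = 15761)
((-16891 - 14596) + N) + x = ((-16891 - 14596) + 15761) - 11769 = (-31487 + 15761) - 11769 = -15726 - 11769 = -27495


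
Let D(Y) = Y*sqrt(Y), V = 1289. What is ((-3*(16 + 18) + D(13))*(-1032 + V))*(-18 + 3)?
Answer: 393210 - 50115*sqrt(13) ≈ 2.1252e+5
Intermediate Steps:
D(Y) = Y**(3/2)
((-3*(16 + 18) + D(13))*(-1032 + V))*(-18 + 3) = ((-3*(16 + 18) + 13**(3/2))*(-1032 + 1289))*(-18 + 3) = ((-3*34 + 13*sqrt(13))*257)*(-15) = ((-102 + 13*sqrt(13))*257)*(-15) = (-26214 + 3341*sqrt(13))*(-15) = 393210 - 50115*sqrt(13)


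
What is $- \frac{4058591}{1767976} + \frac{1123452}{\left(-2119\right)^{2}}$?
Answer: $- \frac{16237490849999}{7938496884136} \approx -2.0454$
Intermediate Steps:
$- \frac{4058591}{1767976} + \frac{1123452}{\left(-2119\right)^{2}} = \left(-4058591\right) \frac{1}{1767976} + \frac{1123452}{4490161} = - \frac{4058591}{1767976} + 1123452 \cdot \frac{1}{4490161} = - \frac{4058591}{1767976} + \frac{1123452}{4490161} = - \frac{16237490849999}{7938496884136}$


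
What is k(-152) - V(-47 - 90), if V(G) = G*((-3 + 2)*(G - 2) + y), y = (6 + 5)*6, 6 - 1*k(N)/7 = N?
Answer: 29191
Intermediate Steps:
k(N) = 42 - 7*N
y = 66 (y = 11*6 = 66)
V(G) = G*(68 - G) (V(G) = G*((-3 + 2)*(G - 2) + 66) = G*(-(-2 + G) + 66) = G*((2 - G) + 66) = G*(68 - G))
k(-152) - V(-47 - 90) = (42 - 7*(-152)) - (-47 - 90)*(68 - (-47 - 90)) = (42 + 1064) - (-137)*(68 - 1*(-137)) = 1106 - (-137)*(68 + 137) = 1106 - (-137)*205 = 1106 - 1*(-28085) = 1106 + 28085 = 29191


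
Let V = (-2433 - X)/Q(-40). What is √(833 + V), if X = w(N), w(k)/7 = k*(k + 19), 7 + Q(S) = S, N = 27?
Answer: √2363066/47 ≈ 32.707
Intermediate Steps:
Q(S) = -7 + S
w(k) = 7*k*(19 + k) (w(k) = 7*(k*(k + 19)) = 7*(k*(19 + k)) = 7*k*(19 + k))
X = 8694 (X = 7*27*(19 + 27) = 7*27*46 = 8694)
V = 11127/47 (V = (-2433 - 1*8694)/(-7 - 40) = (-2433 - 8694)/(-47) = -11127*(-1/47) = 11127/47 ≈ 236.74)
√(833 + V) = √(833 + 11127/47) = √(50278/47) = √2363066/47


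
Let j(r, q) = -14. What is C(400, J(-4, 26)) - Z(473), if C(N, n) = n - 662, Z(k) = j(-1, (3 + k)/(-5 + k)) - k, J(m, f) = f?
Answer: -149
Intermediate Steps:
Z(k) = -14 - k
C(N, n) = -662 + n
C(400, J(-4, 26)) - Z(473) = (-662 + 26) - (-14 - 1*473) = -636 - (-14 - 473) = -636 - 1*(-487) = -636 + 487 = -149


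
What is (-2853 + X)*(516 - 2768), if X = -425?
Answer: 7382056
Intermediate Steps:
(-2853 + X)*(516 - 2768) = (-2853 - 425)*(516 - 2768) = -3278*(-2252) = 7382056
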